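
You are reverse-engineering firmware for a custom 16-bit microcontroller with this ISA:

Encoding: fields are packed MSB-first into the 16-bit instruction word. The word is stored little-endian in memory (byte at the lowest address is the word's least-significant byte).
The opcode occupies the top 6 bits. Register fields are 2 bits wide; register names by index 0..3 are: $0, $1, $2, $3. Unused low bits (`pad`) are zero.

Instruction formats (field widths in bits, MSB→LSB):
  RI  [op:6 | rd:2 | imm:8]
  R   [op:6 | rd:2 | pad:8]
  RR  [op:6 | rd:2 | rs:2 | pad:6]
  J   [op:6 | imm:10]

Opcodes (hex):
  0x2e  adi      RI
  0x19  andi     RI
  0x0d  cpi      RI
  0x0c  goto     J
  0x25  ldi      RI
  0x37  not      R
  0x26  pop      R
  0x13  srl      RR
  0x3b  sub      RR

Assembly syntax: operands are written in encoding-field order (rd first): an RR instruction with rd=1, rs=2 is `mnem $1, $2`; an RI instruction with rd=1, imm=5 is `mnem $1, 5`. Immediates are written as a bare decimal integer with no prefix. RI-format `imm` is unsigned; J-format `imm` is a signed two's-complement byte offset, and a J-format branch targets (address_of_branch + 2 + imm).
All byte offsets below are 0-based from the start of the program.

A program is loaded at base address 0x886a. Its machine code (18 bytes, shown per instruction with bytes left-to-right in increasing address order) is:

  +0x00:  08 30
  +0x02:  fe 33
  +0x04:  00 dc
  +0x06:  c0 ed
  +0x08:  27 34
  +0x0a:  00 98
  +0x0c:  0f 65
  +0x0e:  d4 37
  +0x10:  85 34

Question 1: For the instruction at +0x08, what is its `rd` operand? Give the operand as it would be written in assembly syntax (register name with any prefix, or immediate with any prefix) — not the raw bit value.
@+08  little-endian(27 34) = 0x3427
  op=0x3427>>10=0xd ⇒ cpi (RI)
  [9:8] rd=0 = $0
  [7:0] imm=39 = 39

$0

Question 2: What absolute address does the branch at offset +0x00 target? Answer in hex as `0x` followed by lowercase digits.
off 0x00: read 08 30 as little → 0x3008
  opcode bits[15:10]=0xc: goto/J
  [9:0] imm=8 = 8
  target = base 0x886a + off 0x00 + 2 + imm 8 = 0x8874

0x8874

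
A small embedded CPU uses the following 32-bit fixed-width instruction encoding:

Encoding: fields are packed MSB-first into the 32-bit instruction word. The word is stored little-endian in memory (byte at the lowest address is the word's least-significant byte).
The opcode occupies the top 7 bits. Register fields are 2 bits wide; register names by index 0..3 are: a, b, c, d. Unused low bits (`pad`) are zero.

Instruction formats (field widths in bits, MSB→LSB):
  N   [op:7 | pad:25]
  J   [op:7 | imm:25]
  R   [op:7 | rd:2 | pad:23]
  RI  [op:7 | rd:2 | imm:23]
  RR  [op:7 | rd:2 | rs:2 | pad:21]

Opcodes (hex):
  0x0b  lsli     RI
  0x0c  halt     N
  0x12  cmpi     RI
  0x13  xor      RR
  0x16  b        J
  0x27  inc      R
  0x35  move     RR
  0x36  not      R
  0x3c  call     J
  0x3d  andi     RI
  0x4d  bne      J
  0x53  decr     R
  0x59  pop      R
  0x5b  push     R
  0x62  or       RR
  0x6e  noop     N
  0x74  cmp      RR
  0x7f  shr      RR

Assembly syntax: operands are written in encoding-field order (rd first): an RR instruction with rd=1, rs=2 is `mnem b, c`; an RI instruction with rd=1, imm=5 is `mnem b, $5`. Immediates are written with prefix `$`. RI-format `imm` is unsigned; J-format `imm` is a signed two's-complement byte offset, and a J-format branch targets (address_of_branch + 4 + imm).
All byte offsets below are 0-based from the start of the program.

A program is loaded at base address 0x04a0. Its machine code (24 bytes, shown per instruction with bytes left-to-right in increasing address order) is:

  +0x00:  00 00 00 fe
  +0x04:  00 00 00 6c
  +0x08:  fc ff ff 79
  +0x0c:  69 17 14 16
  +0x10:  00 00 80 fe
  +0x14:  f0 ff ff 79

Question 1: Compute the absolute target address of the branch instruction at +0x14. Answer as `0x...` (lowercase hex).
0x04a8

off 0x14: read f0 ff ff 79 as little → 0x79fffff0
  op=0x79fffff0>>25=0x3c ⇒ call (J)
  [24:0] imm=33554416 (s25→-16) = $-16
  target = base 0x04a0 + off 0x14 + 4 + imm -16 = 0x04a8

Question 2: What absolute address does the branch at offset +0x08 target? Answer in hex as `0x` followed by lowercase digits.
[08] fc ff ff 79 → 0x79fffffc
  top 7b → 0x3c → call [J]
  imm@[24:0]=0x1fffffc (s25→-4) ⇒ $-4
  target = base 0x04a0 + off 0x08 + 4 + imm -4 = 0x04a8

0x04a8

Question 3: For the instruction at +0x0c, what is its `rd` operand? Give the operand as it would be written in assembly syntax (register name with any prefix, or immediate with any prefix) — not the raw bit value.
a

@+0c  little-endian(69 17 14 16) = 0x16141769
  top 7b → 0xb → lsli [RI]
  rd@[24:23]=0x0 ⇒ a
  imm@[22:0]=0x141769 ⇒ $1316713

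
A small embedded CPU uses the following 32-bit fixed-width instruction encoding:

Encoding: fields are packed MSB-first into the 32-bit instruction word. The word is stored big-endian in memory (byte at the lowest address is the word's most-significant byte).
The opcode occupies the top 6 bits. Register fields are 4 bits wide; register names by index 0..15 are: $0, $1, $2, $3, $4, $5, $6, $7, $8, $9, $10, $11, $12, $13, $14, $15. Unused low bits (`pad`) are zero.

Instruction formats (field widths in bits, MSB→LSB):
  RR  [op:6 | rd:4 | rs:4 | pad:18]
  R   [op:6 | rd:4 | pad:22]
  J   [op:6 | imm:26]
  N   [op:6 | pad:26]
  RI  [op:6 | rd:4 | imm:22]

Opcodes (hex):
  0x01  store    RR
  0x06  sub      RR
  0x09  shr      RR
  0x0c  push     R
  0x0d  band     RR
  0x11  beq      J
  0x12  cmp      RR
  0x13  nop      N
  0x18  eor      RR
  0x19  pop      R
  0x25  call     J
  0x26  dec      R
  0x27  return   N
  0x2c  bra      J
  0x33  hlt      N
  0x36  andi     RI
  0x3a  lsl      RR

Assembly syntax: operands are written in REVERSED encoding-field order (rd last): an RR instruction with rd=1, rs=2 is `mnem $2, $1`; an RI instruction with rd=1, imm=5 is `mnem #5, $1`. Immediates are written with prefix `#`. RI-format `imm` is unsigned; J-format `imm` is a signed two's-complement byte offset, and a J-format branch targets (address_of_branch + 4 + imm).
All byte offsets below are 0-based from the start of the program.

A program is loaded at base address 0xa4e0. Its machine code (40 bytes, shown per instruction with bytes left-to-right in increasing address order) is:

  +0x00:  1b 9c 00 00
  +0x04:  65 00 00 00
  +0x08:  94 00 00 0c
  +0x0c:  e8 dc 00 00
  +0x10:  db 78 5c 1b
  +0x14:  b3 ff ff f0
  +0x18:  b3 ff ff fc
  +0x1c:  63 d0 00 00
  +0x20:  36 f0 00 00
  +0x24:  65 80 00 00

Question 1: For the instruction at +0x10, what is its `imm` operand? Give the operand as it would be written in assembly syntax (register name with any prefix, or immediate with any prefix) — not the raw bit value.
+0x10: db 78 5c 1b ⇒ word 0xdb785c1b (big)
  opcode bits[31:26]=0x36: andi/RI
  [25:22] rd=13 = $13
  [21:0] imm=3693595 = #3693595

#3693595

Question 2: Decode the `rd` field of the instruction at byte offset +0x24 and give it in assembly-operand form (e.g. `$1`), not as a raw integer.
off 0x24: read 65 80 00 00 as big → 0x65800000
  opcode bits[31:26]=0x19: pop/R
  [25:22] rd=6 = $6

$6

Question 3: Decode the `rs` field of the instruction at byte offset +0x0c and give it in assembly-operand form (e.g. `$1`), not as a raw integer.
[0c] e8 dc 00 00 → 0xe8dc0000
  opcode bits[31:26]=0x3a: lsl/RR
  [25:22] rd=3 = $3
  [21:18] rs=7 = $7

$7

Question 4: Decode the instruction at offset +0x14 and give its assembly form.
bra #-16

@+14  big-endian(b3 ff ff f0) = 0xb3fffff0
  op=0xb3fffff0>>26=0x2c ⇒ bra (J)
  [25:0] imm=67108848 (s26→-16) = #-16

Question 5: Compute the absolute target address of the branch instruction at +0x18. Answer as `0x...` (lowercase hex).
0xa4f8

[18] b3 ff ff fc → 0xb3fffffc
  op=0xb3fffffc>>26=0x2c ⇒ bra (J)
  imm@[25:0]=0x3fffffc (s26→-4) ⇒ #-4
  target = base 0xa4e0 + off 0x18 + 4 + imm -4 = 0xa4f8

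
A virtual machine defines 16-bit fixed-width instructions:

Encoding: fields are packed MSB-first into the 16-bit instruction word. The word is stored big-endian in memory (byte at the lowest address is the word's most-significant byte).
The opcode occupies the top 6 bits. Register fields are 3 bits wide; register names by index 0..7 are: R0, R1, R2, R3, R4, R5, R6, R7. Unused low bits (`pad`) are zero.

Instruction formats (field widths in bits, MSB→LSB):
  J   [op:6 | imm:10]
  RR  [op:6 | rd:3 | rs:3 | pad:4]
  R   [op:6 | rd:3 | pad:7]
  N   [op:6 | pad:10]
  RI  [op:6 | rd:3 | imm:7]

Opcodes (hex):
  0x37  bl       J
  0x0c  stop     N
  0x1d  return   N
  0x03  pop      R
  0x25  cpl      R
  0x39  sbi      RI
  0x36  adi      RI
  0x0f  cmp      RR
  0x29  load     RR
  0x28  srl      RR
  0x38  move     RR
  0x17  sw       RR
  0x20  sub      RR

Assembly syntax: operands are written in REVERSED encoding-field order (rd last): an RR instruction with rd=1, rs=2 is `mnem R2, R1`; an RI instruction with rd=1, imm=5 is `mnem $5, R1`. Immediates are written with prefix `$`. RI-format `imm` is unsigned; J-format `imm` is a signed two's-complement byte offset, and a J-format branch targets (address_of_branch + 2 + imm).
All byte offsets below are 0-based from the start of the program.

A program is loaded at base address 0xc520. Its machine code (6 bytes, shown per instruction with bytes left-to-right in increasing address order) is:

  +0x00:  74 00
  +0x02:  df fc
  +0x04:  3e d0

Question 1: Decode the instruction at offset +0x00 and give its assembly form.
@+00  big-endian(74 00) = 0x7400
  op=0x7400>>10=0x1d ⇒ return (N)

return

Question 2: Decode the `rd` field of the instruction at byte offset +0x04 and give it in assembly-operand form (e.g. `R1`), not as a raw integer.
R5

off 0x04: read 3e d0 as big → 0x3ed0
  top 6b → 0xf → cmp [RR]
  [9:7] rd=5 = R5
  [6:4] rs=5 = R5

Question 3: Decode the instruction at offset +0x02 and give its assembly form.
bl $-4

+0x02: df fc ⇒ word 0xdffc (big)
  op=0xdffc>>10=0x37 ⇒ bl (J)
  [9:0] imm=1020 (s10→-4) = $-4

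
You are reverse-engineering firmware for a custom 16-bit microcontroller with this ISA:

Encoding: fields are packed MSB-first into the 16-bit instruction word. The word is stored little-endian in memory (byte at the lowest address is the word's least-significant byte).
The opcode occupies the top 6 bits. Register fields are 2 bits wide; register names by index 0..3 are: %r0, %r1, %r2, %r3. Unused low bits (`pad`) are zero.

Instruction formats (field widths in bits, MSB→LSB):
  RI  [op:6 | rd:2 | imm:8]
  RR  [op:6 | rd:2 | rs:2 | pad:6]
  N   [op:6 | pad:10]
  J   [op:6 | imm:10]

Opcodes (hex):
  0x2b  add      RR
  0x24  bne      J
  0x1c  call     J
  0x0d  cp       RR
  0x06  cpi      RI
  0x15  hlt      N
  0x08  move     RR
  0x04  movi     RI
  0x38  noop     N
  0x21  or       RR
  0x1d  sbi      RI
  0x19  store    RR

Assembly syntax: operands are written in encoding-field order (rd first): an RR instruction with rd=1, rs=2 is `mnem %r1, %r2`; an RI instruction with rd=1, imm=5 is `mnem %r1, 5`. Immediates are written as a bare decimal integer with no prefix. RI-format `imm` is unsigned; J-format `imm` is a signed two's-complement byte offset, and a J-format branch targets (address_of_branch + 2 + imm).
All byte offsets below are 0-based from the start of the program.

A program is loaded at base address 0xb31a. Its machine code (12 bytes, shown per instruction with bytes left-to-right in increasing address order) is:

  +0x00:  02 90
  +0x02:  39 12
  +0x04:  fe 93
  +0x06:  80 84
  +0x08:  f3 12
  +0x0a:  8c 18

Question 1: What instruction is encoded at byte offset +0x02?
movi %r2, 57

[02] 39 12 → 0x1239
  top 6b → 0x4 → movi [RI]
  rd@[9:8]=0x2 ⇒ %r2
  imm@[7:0]=0x39 ⇒ 57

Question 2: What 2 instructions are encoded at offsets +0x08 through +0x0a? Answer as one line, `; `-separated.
movi %r2, 243; cpi %r0, 140

[08] f3 12 → 0x12f3
  opcode bits[15:10]=0x4: movi/RI
  rd: (w>>8)&0x3=0x2 → %r2
  imm: (w>>0)&0xff=0xf3 → 243
[0a] 8c 18 → 0x188c
  opcode bits[15:10]=0x6: cpi/RI
  rd: (w>>8)&0x3=0x0 → %r0
  imm: (w>>0)&0xff=0x8c → 140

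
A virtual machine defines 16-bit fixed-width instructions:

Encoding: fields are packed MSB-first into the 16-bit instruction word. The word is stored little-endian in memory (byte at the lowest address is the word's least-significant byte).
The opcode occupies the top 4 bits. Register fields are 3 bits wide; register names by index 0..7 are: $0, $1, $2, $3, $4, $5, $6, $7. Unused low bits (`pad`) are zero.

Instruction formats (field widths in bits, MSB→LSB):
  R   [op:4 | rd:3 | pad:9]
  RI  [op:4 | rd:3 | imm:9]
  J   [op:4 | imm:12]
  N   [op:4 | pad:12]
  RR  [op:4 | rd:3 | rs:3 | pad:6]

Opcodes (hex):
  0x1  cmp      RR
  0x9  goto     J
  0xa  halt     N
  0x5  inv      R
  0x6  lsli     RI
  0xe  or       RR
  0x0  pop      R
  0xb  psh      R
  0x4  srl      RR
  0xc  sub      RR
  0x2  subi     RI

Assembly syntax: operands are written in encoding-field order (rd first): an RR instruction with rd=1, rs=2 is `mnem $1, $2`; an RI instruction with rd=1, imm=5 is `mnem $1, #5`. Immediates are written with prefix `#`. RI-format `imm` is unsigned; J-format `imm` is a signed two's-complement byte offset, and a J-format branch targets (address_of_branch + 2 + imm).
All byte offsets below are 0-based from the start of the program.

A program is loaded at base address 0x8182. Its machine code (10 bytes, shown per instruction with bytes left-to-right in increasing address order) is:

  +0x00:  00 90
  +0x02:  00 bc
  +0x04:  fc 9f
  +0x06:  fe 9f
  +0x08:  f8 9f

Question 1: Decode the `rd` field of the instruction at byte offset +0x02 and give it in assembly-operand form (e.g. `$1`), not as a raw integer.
off 0x02: read 00 bc as little → 0xbc00
  op=0xbc00>>12=0xb ⇒ psh (R)
  [11:9] rd=6 = $6

$6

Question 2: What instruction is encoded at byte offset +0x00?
+0x00: 00 90 ⇒ word 0x9000 (little)
  opcode bits[15:12]=0x9: goto/J
  imm@[11:0]=0x0 ⇒ #0

goto #0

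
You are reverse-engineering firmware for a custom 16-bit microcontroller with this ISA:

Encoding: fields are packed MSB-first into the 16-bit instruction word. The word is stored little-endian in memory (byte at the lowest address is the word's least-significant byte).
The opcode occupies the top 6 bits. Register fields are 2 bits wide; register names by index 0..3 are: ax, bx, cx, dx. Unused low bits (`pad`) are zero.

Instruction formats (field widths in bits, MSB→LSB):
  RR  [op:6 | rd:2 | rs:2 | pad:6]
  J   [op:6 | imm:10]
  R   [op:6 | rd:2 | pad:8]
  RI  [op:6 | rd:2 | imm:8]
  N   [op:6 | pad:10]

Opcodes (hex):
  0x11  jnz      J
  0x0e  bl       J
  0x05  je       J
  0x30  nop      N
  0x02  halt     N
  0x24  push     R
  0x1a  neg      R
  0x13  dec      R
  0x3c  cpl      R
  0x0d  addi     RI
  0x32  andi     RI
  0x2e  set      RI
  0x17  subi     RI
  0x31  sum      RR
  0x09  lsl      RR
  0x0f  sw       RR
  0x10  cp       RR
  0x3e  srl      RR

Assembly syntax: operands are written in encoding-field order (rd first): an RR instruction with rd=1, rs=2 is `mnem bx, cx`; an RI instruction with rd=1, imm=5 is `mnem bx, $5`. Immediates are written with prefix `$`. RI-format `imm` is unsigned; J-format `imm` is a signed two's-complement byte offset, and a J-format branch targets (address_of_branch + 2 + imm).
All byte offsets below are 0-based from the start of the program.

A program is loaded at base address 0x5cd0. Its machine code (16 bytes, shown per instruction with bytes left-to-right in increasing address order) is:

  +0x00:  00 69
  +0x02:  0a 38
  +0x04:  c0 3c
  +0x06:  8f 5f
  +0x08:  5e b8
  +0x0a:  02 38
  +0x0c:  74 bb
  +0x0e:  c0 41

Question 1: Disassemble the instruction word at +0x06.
[06] 8f 5f → 0x5f8f
  opcode bits[15:10]=0x17: subi/RI
  rd@[9:8]=0x3 ⇒ dx
  imm@[7:0]=0x8f ⇒ $143

subi dx, $143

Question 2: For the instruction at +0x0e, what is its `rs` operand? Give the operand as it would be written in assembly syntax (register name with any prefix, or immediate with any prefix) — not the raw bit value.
dx

@+0e  little-endian(c0 41) = 0x41c0
  opcode bits[15:10]=0x10: cp/RR
  [9:8] rd=1 = bx
  [7:6] rs=3 = dx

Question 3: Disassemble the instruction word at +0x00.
neg bx

@+00  little-endian(00 69) = 0x6900
  opcode bits[15:10]=0x1a: neg/R
  rd: (w>>8)&0x3=0x1 → bx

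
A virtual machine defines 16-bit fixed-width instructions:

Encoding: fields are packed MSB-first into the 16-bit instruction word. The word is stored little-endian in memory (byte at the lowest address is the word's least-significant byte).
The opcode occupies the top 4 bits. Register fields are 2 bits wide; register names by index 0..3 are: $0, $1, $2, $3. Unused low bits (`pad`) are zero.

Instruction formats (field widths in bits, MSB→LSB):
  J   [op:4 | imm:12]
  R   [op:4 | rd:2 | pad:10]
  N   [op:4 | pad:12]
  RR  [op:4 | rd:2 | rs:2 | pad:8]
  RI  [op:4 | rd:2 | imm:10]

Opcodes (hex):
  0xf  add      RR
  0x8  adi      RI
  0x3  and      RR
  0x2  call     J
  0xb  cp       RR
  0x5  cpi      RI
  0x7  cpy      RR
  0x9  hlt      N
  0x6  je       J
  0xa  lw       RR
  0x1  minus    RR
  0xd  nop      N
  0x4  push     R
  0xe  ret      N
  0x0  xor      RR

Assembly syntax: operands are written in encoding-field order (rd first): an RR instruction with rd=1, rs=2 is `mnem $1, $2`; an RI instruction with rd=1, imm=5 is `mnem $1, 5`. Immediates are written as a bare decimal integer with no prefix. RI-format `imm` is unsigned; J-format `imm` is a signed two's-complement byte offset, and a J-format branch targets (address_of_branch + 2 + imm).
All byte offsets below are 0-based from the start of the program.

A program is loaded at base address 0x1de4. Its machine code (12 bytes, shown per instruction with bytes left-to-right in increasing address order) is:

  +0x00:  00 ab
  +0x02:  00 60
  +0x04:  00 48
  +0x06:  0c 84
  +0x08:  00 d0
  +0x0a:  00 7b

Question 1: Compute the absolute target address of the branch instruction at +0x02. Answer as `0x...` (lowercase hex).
0x1de8

+0x02: 00 60 ⇒ word 0x6000 (little)
  top 4b → 0x6 → je [J]
  imm: (w>>0)&0xfff=0x0 → 0
  target = base 0x1de4 + off 0x02 + 2 + imm 0 = 0x1de8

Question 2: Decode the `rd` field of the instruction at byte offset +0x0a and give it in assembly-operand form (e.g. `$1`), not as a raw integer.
$2

@+0a  little-endian(00 7b) = 0x7b00
  top 4b → 0x7 → cpy [RR]
  rd: (w>>10)&0x3=0x2 → $2
  rs: (w>>8)&0x3=0x3 → $3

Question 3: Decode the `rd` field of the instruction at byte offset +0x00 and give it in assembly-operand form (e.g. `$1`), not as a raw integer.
+0x00: 00 ab ⇒ word 0xab00 (little)
  op=0xab00>>12=0xa ⇒ lw (RR)
  rd: (w>>10)&0x3=0x2 → $2
  rs: (w>>8)&0x3=0x3 → $3

$2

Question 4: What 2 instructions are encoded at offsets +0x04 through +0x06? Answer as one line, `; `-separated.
[04] 00 48 → 0x4800
  opcode bits[15:12]=0x4: push/R
  [11:10] rd=2 = $2
[06] 0c 84 → 0x840c
  opcode bits[15:12]=0x8: adi/RI
  [11:10] rd=1 = $1
  [9:0] imm=12 = 12

push $2; adi $1, 12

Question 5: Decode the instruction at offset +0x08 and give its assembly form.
@+08  little-endian(00 d0) = 0xd000
  opcode bits[15:12]=0xd: nop/N

nop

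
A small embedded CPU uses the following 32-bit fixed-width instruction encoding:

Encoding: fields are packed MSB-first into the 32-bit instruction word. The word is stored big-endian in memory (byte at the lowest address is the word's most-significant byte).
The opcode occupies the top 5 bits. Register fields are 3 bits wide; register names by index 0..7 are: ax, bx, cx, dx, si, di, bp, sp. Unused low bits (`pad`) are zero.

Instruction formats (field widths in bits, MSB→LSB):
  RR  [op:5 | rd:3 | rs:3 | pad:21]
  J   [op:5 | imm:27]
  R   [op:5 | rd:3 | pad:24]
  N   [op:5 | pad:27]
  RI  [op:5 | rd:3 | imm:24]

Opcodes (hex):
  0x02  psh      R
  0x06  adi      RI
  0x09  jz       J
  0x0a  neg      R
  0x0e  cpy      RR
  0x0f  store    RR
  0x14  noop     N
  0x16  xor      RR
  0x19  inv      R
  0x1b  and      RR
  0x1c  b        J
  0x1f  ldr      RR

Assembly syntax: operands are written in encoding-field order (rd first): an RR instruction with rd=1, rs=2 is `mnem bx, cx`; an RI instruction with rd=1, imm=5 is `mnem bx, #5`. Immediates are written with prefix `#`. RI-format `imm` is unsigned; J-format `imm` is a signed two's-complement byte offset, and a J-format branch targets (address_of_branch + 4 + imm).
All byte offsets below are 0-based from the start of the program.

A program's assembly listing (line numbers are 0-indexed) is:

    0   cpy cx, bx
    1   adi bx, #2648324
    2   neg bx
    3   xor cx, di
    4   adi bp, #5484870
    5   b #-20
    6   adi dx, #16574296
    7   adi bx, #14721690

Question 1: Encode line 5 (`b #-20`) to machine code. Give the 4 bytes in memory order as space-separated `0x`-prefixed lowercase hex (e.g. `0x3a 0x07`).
0xe7 0xff 0xff 0xec

5. b fields op=0x1c:5|imm=-20:27 → word e7ffffech → e7 ff ff ec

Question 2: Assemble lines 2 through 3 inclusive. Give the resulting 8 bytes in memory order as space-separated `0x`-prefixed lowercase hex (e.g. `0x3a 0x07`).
0x51 0x00 0x00 0x00 0xb2 0xa0 0x00 0x00

line 2 (neg): pack op=0xa:5|rd=1:3|pad=0:24 = 0x51000000; big→ 51 00 00 00
line 3 (xor): pack op=0x16:5|rd=2:3|rs=5:3|pad=0:21 = 0xb2a00000; big→ b2 a0 00 00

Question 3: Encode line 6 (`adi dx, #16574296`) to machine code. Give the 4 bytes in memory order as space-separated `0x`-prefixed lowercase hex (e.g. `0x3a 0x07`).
0x33 0xfc 0xe7 0x58

L6: adi op=0x6:5|rd=3:3|imm=16574296:24 ⇒ 0x33fce758 ⇒ big 33 fc e7 58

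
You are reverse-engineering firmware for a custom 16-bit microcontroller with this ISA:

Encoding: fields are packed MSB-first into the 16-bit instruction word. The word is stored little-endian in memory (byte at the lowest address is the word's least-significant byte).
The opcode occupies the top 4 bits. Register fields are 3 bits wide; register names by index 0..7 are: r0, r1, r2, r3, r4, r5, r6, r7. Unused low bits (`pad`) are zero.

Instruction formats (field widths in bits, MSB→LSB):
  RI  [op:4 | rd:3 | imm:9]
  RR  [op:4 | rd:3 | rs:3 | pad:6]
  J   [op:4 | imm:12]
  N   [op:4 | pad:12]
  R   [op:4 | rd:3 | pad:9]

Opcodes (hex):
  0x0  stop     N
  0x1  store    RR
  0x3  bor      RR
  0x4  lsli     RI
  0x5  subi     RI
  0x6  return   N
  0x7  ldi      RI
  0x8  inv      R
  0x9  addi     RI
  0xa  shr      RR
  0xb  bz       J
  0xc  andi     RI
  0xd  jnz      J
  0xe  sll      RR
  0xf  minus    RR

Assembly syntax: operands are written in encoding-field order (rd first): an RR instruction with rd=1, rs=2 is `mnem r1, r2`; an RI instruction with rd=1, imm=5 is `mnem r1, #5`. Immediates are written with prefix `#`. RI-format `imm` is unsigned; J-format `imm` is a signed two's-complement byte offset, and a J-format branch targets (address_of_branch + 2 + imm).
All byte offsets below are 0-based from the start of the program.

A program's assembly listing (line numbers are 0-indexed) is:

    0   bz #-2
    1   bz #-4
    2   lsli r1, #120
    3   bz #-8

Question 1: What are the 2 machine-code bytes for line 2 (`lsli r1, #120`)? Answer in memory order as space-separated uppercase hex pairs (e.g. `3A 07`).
78 42

2. lsli fields op=0x4:4|rd=1:3|imm=120:9 → word 4278h → 78 42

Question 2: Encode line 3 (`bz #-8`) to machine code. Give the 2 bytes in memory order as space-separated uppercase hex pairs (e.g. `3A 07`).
F8 BF

3. bz fields op=0xb:4|imm=-8:12 → word bff8h → f8 bf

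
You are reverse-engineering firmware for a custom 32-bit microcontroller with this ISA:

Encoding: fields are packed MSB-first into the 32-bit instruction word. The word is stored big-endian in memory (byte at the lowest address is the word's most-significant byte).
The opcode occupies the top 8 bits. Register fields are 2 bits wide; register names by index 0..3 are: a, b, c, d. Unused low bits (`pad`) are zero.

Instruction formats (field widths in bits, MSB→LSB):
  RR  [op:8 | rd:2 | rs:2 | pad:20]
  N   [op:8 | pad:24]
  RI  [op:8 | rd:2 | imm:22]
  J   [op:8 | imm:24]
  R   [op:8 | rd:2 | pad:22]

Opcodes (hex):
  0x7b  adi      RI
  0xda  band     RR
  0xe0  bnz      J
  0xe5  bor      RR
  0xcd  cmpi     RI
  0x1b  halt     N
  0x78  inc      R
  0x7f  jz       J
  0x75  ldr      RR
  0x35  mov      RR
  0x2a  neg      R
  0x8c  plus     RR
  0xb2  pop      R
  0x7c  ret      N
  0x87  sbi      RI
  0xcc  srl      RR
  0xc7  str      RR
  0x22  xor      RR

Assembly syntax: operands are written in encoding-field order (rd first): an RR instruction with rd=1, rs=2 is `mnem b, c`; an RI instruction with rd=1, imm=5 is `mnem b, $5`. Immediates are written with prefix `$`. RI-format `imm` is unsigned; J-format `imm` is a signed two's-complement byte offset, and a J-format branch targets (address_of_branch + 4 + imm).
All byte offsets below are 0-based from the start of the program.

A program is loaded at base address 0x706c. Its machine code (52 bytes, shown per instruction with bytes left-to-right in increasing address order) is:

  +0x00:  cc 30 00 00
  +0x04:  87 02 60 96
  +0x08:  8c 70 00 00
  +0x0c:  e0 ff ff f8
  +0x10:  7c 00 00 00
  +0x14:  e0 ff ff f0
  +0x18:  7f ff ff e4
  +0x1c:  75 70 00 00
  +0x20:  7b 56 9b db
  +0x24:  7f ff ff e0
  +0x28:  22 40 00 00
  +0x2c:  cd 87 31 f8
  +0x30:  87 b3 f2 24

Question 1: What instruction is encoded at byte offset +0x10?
ret

[10] 7c 00 00 00 → 0x7c000000
  top 8b → 0x7c → ret [N]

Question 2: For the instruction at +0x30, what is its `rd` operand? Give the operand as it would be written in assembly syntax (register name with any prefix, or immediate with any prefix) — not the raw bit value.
c

@+30  big-endian(87 b3 f2 24) = 0x87b3f224
  op=0x87b3f224>>24=0x87 ⇒ sbi (RI)
  rd@[23:22]=0x2 ⇒ c
  imm@[21:0]=0x33f224 ⇒ $3404324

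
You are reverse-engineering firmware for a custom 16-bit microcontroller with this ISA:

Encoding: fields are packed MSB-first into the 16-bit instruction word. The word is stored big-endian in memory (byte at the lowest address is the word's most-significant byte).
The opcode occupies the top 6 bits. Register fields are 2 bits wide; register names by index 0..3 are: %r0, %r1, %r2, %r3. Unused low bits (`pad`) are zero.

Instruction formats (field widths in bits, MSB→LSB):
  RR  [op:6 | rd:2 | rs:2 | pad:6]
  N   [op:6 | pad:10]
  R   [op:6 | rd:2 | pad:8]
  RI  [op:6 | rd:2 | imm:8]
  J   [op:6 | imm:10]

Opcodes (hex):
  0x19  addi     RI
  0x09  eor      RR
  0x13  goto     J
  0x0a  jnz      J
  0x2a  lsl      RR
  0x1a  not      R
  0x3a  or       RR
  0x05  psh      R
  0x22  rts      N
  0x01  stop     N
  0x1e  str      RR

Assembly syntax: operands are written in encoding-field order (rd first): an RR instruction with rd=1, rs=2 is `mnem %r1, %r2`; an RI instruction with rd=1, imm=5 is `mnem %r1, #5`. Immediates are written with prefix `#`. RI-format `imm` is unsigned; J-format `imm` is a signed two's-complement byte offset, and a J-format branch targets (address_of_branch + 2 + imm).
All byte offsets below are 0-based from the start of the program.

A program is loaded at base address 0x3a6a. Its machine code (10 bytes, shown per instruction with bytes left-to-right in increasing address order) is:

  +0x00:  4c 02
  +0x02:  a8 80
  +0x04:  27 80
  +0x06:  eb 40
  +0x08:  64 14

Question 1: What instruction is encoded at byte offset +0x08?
addi %r0, #20

+0x08: 64 14 ⇒ word 0x6414 (big)
  opcode bits[15:10]=0x19: addi/RI
  [9:8] rd=0 = %r0
  [7:0] imm=20 = #20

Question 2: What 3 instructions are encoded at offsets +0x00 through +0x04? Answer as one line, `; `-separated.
goto #2; lsl %r0, %r2; eor %r3, %r2

off 0x00: read 4c 02 as big → 0x4c02
  opcode bits[15:10]=0x13: goto/J
  imm: (w>>0)&0x3ff=0x2 → #2
off 0x02: read a8 80 as big → 0xa880
  opcode bits[15:10]=0x2a: lsl/RR
  rd: (w>>8)&0x3=0x0 → %r0
  rs: (w>>6)&0x3=0x2 → %r2
off 0x04: read 27 80 as big → 0x2780
  opcode bits[15:10]=0x9: eor/RR
  rd: (w>>8)&0x3=0x3 → %r3
  rs: (w>>6)&0x3=0x2 → %r2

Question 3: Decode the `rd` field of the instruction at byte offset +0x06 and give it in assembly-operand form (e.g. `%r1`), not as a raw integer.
%r3

+0x06: eb 40 ⇒ word 0xeb40 (big)
  opcode bits[15:10]=0x3a: or/RR
  [9:8] rd=3 = %r3
  [7:6] rs=1 = %r1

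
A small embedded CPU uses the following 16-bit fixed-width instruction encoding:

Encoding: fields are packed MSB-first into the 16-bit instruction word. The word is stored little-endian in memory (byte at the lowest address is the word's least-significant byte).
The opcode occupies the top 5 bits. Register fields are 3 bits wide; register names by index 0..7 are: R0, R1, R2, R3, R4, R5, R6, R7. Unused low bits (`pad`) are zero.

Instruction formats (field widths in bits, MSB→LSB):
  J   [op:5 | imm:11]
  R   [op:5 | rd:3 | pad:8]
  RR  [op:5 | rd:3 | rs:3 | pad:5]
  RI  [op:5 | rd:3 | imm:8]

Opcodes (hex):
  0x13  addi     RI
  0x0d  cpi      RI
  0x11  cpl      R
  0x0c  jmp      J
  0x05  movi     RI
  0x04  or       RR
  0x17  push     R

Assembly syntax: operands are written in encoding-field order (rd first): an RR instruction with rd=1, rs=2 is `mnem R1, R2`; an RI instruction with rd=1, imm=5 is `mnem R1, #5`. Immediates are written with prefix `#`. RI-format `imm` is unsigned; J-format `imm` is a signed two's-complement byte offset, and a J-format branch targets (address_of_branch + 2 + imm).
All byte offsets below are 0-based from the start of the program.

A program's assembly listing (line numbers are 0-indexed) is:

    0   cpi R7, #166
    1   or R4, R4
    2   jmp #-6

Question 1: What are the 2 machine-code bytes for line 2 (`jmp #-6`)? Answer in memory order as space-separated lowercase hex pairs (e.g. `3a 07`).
L2: jmp op=0xc:5|imm=-6:11 ⇒ 0x67fa ⇒ little fa 67

fa 67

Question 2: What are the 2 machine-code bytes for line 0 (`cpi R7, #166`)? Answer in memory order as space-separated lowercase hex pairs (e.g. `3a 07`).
a6 6f

L0: cpi op=0xd:5|rd=7:3|imm=166:8 ⇒ 0x6fa6 ⇒ little a6 6f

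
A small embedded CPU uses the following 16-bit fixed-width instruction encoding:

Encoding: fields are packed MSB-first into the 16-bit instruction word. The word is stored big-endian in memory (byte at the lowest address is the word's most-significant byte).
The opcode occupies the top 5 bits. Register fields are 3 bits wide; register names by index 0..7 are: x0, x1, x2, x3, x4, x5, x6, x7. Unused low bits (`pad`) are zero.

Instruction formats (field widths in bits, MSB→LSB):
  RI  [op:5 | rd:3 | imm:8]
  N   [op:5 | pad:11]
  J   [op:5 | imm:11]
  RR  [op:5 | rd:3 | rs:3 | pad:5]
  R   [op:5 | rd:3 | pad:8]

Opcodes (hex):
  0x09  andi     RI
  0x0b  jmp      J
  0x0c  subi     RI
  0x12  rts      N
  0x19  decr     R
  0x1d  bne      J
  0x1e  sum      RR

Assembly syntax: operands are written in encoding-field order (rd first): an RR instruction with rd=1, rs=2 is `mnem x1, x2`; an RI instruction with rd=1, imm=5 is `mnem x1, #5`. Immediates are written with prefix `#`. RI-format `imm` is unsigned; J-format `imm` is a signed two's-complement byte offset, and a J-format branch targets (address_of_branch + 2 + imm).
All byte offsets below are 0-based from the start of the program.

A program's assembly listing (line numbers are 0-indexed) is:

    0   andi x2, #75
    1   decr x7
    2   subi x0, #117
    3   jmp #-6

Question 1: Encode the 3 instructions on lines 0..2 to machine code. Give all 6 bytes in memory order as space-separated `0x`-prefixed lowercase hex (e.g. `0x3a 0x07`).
0. andi fields op=0x9:5|rd=2:3|imm=75:8 → word 4a4bh → 4a 4b
1. decr fields op=0x19:5|rd=7:3|pad=0:8 → word cf00h → cf 00
2. subi fields op=0xc:5|rd=0:3|imm=117:8 → word 6075h → 60 75

0x4a 0x4b 0xcf 0x00 0x60 0x75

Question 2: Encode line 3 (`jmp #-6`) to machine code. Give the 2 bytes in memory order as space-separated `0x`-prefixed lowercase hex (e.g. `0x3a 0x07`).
0x5f 0xfa

L3: jmp op=0xb:5|imm=-6:11 ⇒ 0x5ffa ⇒ big 5f fa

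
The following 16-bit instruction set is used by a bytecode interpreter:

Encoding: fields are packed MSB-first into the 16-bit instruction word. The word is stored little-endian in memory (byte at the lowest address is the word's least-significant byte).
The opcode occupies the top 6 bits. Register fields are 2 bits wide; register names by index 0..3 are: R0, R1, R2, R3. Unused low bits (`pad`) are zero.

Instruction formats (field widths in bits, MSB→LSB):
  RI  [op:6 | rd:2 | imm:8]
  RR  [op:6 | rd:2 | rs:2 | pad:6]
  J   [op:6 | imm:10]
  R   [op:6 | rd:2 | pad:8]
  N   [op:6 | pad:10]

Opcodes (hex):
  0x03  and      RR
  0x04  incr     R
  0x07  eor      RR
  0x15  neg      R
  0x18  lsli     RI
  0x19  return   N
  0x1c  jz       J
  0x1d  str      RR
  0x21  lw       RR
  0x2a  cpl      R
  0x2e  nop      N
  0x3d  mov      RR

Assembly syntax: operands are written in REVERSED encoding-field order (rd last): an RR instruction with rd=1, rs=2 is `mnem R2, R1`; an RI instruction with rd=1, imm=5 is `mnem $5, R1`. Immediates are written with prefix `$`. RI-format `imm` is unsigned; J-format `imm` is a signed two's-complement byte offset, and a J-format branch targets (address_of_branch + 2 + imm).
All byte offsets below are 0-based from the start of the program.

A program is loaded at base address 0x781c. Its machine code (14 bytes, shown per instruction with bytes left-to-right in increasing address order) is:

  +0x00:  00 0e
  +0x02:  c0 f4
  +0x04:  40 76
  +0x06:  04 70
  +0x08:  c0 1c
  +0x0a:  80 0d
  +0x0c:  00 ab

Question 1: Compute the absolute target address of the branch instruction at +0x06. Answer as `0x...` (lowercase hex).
off 0x06: read 04 70 as little → 0x7004
  top 6b → 0x1c → jz [J]
  imm@[9:0]=0x4 ⇒ $4
  target = base 0x781c + off 0x06 + 2 + imm 4 = 0x7828

0x7828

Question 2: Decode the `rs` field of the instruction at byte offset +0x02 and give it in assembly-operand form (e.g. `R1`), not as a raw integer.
+0x02: c0 f4 ⇒ word 0xf4c0 (little)
  top 6b → 0x3d → mov [RR]
  rd@[9:8]=0x0 ⇒ R0
  rs@[7:6]=0x3 ⇒ R3

R3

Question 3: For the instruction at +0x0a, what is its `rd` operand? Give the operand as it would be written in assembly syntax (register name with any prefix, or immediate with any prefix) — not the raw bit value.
+0x0a: 80 0d ⇒ word 0x0d80 (little)
  top 6b → 0x3 → and [RR]
  rd@[9:8]=0x1 ⇒ R1
  rs@[7:6]=0x2 ⇒ R2

R1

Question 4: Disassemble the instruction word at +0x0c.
cpl R3

@+0c  little-endian(00 ab) = 0xab00
  op=0xab00>>10=0x2a ⇒ cpl (R)
  rd@[9:8]=0x3 ⇒ R3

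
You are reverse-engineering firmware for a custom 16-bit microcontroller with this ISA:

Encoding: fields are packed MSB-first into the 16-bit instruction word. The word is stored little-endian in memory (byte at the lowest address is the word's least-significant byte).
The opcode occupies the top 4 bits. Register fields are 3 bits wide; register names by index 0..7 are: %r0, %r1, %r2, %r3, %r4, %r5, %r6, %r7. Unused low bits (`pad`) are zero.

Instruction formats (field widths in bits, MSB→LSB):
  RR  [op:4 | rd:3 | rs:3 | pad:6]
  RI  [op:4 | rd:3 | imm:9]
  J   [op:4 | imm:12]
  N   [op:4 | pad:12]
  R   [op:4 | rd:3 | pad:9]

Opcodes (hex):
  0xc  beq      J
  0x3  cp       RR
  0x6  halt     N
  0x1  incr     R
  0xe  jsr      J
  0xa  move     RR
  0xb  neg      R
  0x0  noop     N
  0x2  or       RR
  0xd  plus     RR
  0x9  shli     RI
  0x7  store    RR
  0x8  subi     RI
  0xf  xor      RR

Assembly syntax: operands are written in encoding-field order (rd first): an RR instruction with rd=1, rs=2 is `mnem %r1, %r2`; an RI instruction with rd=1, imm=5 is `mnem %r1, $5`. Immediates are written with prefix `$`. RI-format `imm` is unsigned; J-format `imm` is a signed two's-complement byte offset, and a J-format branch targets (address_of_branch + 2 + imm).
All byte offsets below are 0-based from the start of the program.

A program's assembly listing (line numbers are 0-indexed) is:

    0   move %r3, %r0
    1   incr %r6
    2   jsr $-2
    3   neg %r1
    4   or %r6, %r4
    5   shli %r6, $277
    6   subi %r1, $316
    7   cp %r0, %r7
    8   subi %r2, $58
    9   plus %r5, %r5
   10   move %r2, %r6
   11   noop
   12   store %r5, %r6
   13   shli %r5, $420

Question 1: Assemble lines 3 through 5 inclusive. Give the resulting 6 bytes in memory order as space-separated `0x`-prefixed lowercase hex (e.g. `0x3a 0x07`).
line 3 (neg): pack op=0xb:4|rd=1:3|pad=0:9 = 0xb200; little→ 00 b2
line 4 (or): pack op=0x2:4|rd=6:3|rs=4:3|pad=0:6 = 0x2d00; little→ 00 2d
line 5 (shli): pack op=0x9:4|rd=6:3|imm=277:9 = 0x9d15; little→ 15 9d

0x00 0xb2 0x00 0x2d 0x15 0x9d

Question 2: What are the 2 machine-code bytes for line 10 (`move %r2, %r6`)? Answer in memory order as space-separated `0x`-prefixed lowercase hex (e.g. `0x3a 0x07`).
0x80 0xa5

line 10 (move): pack op=0xa:4|rd=2:3|rs=6:3|pad=0:6 = 0xa580; little→ 80 a5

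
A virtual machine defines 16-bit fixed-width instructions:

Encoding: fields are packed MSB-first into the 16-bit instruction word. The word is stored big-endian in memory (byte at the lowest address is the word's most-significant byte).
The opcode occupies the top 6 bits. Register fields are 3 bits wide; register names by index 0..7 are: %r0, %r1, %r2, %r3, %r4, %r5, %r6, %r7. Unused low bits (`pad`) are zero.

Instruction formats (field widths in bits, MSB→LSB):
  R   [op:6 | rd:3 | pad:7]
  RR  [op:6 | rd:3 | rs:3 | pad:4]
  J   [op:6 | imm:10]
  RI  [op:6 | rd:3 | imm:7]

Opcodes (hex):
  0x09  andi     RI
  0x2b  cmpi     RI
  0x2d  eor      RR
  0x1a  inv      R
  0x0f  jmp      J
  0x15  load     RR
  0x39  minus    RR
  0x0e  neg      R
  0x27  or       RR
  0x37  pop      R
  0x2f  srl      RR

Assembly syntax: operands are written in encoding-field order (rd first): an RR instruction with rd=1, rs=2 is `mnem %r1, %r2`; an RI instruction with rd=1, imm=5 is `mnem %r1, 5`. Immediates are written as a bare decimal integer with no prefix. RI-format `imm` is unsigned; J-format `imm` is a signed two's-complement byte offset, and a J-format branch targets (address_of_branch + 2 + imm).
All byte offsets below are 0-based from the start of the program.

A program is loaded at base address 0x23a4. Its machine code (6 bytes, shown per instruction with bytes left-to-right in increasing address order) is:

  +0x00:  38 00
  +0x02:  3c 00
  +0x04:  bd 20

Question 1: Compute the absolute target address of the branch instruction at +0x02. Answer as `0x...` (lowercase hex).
@+02  big-endian(3c 00) = 0x3c00
  op=0x3c00>>10=0xf ⇒ jmp (J)
  imm@[9:0]=0x0 ⇒ 0
  target = base 0x23a4 + off 0x02 + 2 + imm 0 = 0x23a8

0x23a8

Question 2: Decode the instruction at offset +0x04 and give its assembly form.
srl %r2, %r2

off 0x04: read bd 20 as big → 0xbd20
  op=0xbd20>>10=0x2f ⇒ srl (RR)
  rd: (w>>7)&0x7=0x2 → %r2
  rs: (w>>4)&0x7=0x2 → %r2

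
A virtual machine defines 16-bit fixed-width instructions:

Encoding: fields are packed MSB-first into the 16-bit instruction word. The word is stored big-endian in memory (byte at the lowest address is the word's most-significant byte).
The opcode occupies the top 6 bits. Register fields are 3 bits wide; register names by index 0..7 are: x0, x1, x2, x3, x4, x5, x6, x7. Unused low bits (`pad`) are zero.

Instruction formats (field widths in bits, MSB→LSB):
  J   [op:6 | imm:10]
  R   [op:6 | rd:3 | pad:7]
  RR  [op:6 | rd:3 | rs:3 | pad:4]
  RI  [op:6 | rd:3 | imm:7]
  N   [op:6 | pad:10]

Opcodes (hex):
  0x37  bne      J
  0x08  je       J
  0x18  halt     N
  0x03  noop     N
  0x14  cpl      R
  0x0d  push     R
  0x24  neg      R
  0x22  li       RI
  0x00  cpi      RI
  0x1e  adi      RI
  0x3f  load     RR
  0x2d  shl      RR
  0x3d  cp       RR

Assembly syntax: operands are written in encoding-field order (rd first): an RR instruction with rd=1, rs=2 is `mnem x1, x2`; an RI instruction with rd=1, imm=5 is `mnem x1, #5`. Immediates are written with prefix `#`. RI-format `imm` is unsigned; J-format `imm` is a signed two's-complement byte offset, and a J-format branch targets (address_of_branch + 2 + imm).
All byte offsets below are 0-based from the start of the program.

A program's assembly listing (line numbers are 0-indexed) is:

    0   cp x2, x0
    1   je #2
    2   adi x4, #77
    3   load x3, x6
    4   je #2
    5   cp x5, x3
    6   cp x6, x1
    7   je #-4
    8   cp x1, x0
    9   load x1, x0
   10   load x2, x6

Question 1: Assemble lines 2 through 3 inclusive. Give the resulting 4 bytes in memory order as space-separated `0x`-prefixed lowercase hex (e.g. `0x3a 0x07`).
L2: adi op=0x1e:6|rd=4:3|imm=77:7 ⇒ 0x7a4d ⇒ big 7a 4d
L3: load op=0x3f:6|rd=3:3|rs=6:3|pad=0:4 ⇒ 0xfde0 ⇒ big fd e0

0x7a 0x4d 0xfd 0xe0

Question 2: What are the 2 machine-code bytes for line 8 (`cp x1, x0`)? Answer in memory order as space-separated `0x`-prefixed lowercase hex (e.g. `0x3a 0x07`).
0xf4 0x80

L8: cp op=0x3d:6|rd=1:3|rs=0:3|pad=0:4 ⇒ 0xf480 ⇒ big f4 80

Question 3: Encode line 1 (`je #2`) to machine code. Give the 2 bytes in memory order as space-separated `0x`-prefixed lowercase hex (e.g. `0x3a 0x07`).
1. je fields op=0x8:6|imm=2:10 → word 2002h → 20 02

0x20 0x02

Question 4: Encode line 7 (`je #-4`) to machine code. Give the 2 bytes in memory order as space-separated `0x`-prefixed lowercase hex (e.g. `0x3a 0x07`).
0x23 0xfc

line 7 (je): pack op=0x8:6|imm=-4:10 = 0x23fc; big→ 23 fc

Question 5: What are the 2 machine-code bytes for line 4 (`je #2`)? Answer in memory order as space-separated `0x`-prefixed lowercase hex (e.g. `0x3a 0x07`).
0x20 0x02

L4: je op=0x8:6|imm=2:10 ⇒ 0x2002 ⇒ big 20 02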